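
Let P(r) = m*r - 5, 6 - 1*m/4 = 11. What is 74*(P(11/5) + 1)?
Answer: -3552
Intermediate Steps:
m = -20 (m = 24 - 4*11 = 24 - 44 = -20)
P(r) = -5 - 20*r (P(r) = -20*r - 5 = -5 - 20*r)
74*(P(11/5) + 1) = 74*((-5 - 220/5) + 1) = 74*((-5 - 20*11/5) + 1) = 74*((-5 - 44) + 1) = 74*(-49 + 1) = 74*(-48) = -3552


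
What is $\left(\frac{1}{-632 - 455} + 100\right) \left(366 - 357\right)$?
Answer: $\frac{978291}{1087} \approx 899.99$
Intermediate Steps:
$\left(\frac{1}{-632 - 455} + 100\right) \left(366 - 357\right) = \left(\frac{1}{-1087} + 100\right) 9 = \left(- \frac{1}{1087} + 100\right) 9 = \frac{108699}{1087} \cdot 9 = \frac{978291}{1087}$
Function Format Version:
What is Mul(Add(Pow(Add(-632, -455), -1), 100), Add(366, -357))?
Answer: Rational(978291, 1087) ≈ 899.99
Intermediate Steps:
Mul(Add(Pow(Add(-632, -455), -1), 100), Add(366, -357)) = Mul(Add(Pow(-1087, -1), 100), 9) = Mul(Add(Rational(-1, 1087), 100), 9) = Mul(Rational(108699, 1087), 9) = Rational(978291, 1087)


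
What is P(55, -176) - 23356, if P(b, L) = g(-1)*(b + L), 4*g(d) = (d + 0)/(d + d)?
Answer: -186969/8 ≈ -23371.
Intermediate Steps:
g(d) = 1/8 (g(d) = ((d + 0)/(d + d))/4 = (d/((2*d)))/4 = (d*(1/(2*d)))/4 = (1/4)*(1/2) = 1/8)
P(b, L) = L/8 + b/8 (P(b, L) = (b + L)/8 = (L + b)/8 = L/8 + b/8)
P(55, -176) - 23356 = ((1/8)*(-176) + (1/8)*55) - 23356 = (-22 + 55/8) - 23356 = -121/8 - 23356 = -186969/8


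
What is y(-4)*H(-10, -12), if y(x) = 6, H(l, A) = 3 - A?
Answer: 90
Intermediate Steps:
y(-4)*H(-10, -12) = 6*(3 - 1*(-12)) = 6*(3 + 12) = 6*15 = 90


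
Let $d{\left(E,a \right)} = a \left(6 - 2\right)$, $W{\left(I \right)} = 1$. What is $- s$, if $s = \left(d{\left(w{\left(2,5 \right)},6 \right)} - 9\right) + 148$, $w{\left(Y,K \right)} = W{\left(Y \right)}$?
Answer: $-163$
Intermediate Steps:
$w{\left(Y,K \right)} = 1$
$d{\left(E,a \right)} = 4 a$ ($d{\left(E,a \right)} = a 4 = 4 a$)
$s = 163$ ($s = \left(4 \cdot 6 - 9\right) + 148 = \left(24 - 9\right) + 148 = 15 + 148 = 163$)
$- s = \left(-1\right) 163 = -163$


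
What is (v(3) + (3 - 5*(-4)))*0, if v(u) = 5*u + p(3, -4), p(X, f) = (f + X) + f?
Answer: 0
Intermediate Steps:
p(X, f) = X + 2*f (p(X, f) = (X + f) + f = X + 2*f)
v(u) = -5 + 5*u (v(u) = 5*u + (3 + 2*(-4)) = 5*u + (3 - 8) = 5*u - 5 = -5 + 5*u)
(v(3) + (3 - 5*(-4)))*0 = ((-5 + 5*3) + (3 - 5*(-4)))*0 = ((-5 + 15) + (3 + 20))*0 = (10 + 23)*0 = 33*0 = 0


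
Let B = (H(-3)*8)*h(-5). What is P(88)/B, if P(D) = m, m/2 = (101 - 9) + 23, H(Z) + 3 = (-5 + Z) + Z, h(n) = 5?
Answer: -23/56 ≈ -0.41071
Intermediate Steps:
H(Z) = -8 + 2*Z (H(Z) = -3 + ((-5 + Z) + Z) = -3 + (-5 + 2*Z) = -8 + 2*Z)
m = 230 (m = 2*((101 - 9) + 23) = 2*(92 + 23) = 2*115 = 230)
B = -560 (B = ((-8 + 2*(-3))*8)*5 = ((-8 - 6)*8)*5 = -14*8*5 = -112*5 = -560)
P(D) = 230
P(88)/B = 230/(-560) = 230*(-1/560) = -23/56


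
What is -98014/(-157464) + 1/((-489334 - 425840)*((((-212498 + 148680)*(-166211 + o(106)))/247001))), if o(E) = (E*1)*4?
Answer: 3295284847839524224/5294026703343073527 ≈ 0.62245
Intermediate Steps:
o(E) = 4*E (o(E) = E*4 = 4*E)
-98014/(-157464) + 1/((-489334 - 425840)*((((-212498 + 148680)*(-166211 + o(106)))/247001))) = -98014/(-157464) + 1/((-489334 - 425840)*((((-212498 + 148680)*(-166211 + 4*106))/247001))) = -98014*(-1/157464) + 1/((-915174)*((-63818*(-166211 + 424)*(1/247001)))) = 49007/78732 - 1/(915174*(-63818*(-165787)*(1/247001))) = 49007/78732 - 1/(915174*(10580194766*(1/247001))) = 49007/78732 - 1/(915174*10580194766/247001) = 49007/78732 - 1/915174*247001/10580194766 = 49007/78732 - 247001/9682719164779284 = 3295284847839524224/5294026703343073527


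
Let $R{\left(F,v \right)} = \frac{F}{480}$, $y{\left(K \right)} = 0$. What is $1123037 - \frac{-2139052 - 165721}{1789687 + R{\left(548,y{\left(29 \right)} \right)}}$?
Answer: $\frac{241186596759109}{214762577} \approx 1.123 \cdot 10^{6}$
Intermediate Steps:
$R{\left(F,v \right)} = \frac{F}{480}$ ($R{\left(F,v \right)} = F \frac{1}{480} = \frac{F}{480}$)
$1123037 - \frac{-2139052 - 165721}{1789687 + R{\left(548,y{\left(29 \right)} \right)}} = 1123037 - \frac{-2139052 - 165721}{1789687 + \frac{1}{480} \cdot 548} = 1123037 - - \frac{2304773}{1789687 + \frac{137}{120}} = 1123037 - - \frac{2304773}{\frac{214762577}{120}} = 1123037 - \left(-2304773\right) \frac{120}{214762577} = 1123037 - - \frac{276572760}{214762577} = 1123037 + \frac{276572760}{214762577} = \frac{241186596759109}{214762577}$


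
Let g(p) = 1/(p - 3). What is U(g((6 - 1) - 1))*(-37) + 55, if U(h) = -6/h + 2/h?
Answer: 203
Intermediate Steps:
g(p) = 1/(-3 + p)
U(h) = -4/h
U(g((6 - 1) - 1))*(-37) + 55 = -(-16 + 4*(6 - 1))*(-37) + 55 = -4/(1/(-3 + (5 - 1)))*(-37) + 55 = -4/(1/(-3 + 4))*(-37) + 55 = -4/(1/1)*(-37) + 55 = -4/1*(-37) + 55 = -4*1*(-37) + 55 = -4*(-37) + 55 = 148 + 55 = 203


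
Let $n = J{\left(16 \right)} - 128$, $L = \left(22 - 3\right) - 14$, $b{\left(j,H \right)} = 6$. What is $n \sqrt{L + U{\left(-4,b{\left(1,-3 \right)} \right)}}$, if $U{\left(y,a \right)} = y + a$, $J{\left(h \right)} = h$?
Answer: $- 112 \sqrt{7} \approx -296.32$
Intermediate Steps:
$U{\left(y,a \right)} = a + y$
$L = 5$ ($L = \left(22 - 3\right) - 14 = 19 - 14 = 5$)
$n = -112$ ($n = 16 - 128 = -112$)
$n \sqrt{L + U{\left(-4,b{\left(1,-3 \right)} \right)}} = - 112 \sqrt{5 + \left(6 - 4\right)} = - 112 \sqrt{5 + 2} = - 112 \sqrt{7}$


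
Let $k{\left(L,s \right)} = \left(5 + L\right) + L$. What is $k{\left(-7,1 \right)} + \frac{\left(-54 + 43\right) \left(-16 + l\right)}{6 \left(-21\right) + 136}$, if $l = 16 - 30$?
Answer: $24$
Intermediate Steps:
$k{\left(L,s \right)} = 5 + 2 L$
$l = -14$
$k{\left(-7,1 \right)} + \frac{\left(-54 + 43\right) \left(-16 + l\right)}{6 \left(-21\right) + 136} = \left(5 + 2 \left(-7\right)\right) + \frac{\left(-54 + 43\right) \left(-16 - 14\right)}{6 \left(-21\right) + 136} = \left(5 - 14\right) + \frac{\left(-11\right) \left(-30\right)}{-126 + 136} = -9 + \frac{1}{10} \cdot 330 = -9 + 33 = 24$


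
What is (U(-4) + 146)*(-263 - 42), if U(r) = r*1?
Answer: -43310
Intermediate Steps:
U(r) = r
(U(-4) + 146)*(-263 - 42) = (-4 + 146)*(-263 - 42) = 142*(-305) = -43310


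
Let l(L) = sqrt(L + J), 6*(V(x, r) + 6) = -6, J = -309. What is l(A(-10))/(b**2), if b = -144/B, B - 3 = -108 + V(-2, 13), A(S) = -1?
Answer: 49*I*sqrt(310)/81 ≈ 10.651*I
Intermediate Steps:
V(x, r) = -7 (V(x, r) = -6 + (1/6)*(-6) = -6 - 1 = -7)
B = -112 (B = 3 + (-108 - 7) = 3 - 115 = -112)
l(L) = sqrt(-309 + L) (l(L) = sqrt(L - 309) = sqrt(-309 + L))
b = 9/7 (b = -144/(-112) = -144*(-1/112) = 9/7 ≈ 1.2857)
l(A(-10))/(b**2) = sqrt(-309 - 1)/((9/7)**2) = sqrt(-310)/(81/49) = (I*sqrt(310))*(49/81) = 49*I*sqrt(310)/81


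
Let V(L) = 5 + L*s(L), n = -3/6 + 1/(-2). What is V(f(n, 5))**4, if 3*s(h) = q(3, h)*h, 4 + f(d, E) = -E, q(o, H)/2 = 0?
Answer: 625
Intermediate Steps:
n = -1 (n = -3*1/6 + 1*(-1/2) = -1/2 - 1/2 = -1)
q(o, H) = 0 (q(o, H) = 2*0 = 0)
f(d, E) = -4 - E
s(h) = 0 (s(h) = (0*h)/3 = (1/3)*0 = 0)
V(L) = 5 (V(L) = 5 + L*0 = 5 + 0 = 5)
V(f(n, 5))**4 = 5**4 = 625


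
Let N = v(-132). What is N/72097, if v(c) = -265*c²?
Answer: -4617360/72097 ≈ -64.044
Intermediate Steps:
N = -4617360 (N = -265*(-132)² = -265*17424 = -4617360)
N/72097 = -4617360/72097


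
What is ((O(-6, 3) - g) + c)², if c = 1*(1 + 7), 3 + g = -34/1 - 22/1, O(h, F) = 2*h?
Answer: 3025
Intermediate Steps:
g = -59 (g = -3 + (-34/1 - 22/1) = -3 + (-34*1 - 22*1) = -3 + (-34 - 22) = -3 - 56 = -59)
c = 8 (c = 1*8 = 8)
((O(-6, 3) - g) + c)² = ((2*(-6) - 1*(-59)) + 8)² = ((-12 + 59) + 8)² = (47 + 8)² = 55² = 3025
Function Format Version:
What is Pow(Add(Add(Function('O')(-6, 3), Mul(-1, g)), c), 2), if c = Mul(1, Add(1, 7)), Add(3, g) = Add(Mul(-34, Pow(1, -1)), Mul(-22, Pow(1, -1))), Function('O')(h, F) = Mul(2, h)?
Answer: 3025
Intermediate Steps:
g = -59 (g = Add(-3, Add(Mul(-34, Pow(1, -1)), Mul(-22, Pow(1, -1)))) = Add(-3, Add(Mul(-34, 1), Mul(-22, 1))) = Add(-3, Add(-34, -22)) = Add(-3, -56) = -59)
c = 8 (c = Mul(1, 8) = 8)
Pow(Add(Add(Function('O')(-6, 3), Mul(-1, g)), c), 2) = Pow(Add(Add(Mul(2, -6), Mul(-1, -59)), 8), 2) = Pow(Add(Add(-12, 59), 8), 2) = Pow(Add(47, 8), 2) = Pow(55, 2) = 3025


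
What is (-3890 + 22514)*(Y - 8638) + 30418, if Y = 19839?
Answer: 208637842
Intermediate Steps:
(-3890 + 22514)*(Y - 8638) + 30418 = (-3890 + 22514)*(19839 - 8638) + 30418 = 18624*11201 + 30418 = 208607424 + 30418 = 208637842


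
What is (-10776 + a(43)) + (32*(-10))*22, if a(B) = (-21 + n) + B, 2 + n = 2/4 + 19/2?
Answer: -17786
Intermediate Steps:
n = 8 (n = -2 + (2/4 + 19/2) = -2 + (2*(¼) + 19*(½)) = -2 + (½ + 19/2) = -2 + 10 = 8)
a(B) = -13 + B (a(B) = (-21 + 8) + B = -13 + B)
(-10776 + a(43)) + (32*(-10))*22 = (-10776 + (-13 + 43)) + (32*(-10))*22 = (-10776 + 30) - 320*22 = -10746 - 7040 = -17786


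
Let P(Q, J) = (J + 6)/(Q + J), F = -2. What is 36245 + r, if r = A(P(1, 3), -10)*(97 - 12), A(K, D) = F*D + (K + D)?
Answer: 149145/4 ≈ 37286.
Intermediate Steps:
P(Q, J) = (6 + J)/(J + Q)
A(K, D) = K - D (A(K, D) = -2*D + (K + D) = -2*D + (D + K) = K - D)
r = 4165/4 (r = ((6 + 3)/(3 + 1) - 1*(-10))*(97 - 12) = (9/4 + 10)*85 = (49/4)*85 = 4165/4 ≈ 1041.3)
36245 + r = 36245 + 4165/4 = 149145/4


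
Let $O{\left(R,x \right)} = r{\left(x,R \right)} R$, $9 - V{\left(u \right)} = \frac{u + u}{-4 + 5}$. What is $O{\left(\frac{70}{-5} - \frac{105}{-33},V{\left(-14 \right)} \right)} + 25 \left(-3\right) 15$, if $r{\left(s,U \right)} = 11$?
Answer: $-1244$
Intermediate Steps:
$V{\left(u \right)} = 9 - 2 u$ ($V{\left(u \right)} = 9 - \frac{u + u}{-4 + 5} = 9 - \frac{2 u}{1} = 9 - 2 u 1 = 9 - 2 u$)
$O{\left(R,x \right)} = 11 R$
$O{\left(\frac{70}{-5} - \frac{105}{-33},V{\left(-14 \right)} \right)} + 25 \left(-3\right) 15 = 11 \left(\frac{70}{-5} - \frac{105}{-33}\right) + 25 \left(-3\right) 15 = 11 \left(70 \left(- \frac{1}{5}\right) - - \frac{35}{11}\right) - 1125 = 11 \left(-14 + \frac{35}{11}\right) - 1125 = 11 \left(- \frac{119}{11}\right) - 1125 = -119 - 1125 = -1244$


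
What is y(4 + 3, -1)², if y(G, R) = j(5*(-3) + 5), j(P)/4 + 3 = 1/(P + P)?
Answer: 3721/25 ≈ 148.84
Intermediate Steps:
j(P) = -12 + 2/P (j(P) = -12 + 4/(P + P) = -12 + 4/((2*P)) = -12 + 4*(1/(2*P)) = -12 + 2/P)
y(G, R) = -61/5 (y(G, R) = -12 + 2/(5*(-3) + 5) = -12 + 2/(-15 + 5) = -12 + 2/(-10) = -12 + 2*(-⅒) = -12 - ⅕ = -61/5)
y(4 + 3, -1)² = (-61/5)² = 3721/25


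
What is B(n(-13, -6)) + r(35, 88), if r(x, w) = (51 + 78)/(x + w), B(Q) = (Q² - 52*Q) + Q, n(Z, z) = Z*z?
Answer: 86389/41 ≈ 2107.0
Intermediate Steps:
B(Q) = Q² - 51*Q
r(x, w) = 129/(w + x)
B(n(-13, -6)) + r(35, 88) = (-13*(-6))*(-51 - 13*(-6)) + 129/(88 + 35) = 78*(-51 + 78) + 129/123 = 78*27 + 129*(1/123) = 2106 + 43/41 = 86389/41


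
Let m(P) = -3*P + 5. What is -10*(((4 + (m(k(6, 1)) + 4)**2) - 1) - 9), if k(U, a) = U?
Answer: -750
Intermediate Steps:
m(P) = 5 - 3*P
-10*(((4 + (m(k(6, 1)) + 4)**2) - 1) - 9) = -10*(((4 + ((5 - 3*6) + 4)**2) - 1) - 9) = -10*(((4 + ((5 - 18) + 4)**2) - 1) - 9) = -10*(((4 + (-13 + 4)**2) - 1) - 9) = -10*(((4 + (-9)**2) - 1) - 9) = -10*(((4 + 81) - 1) - 9) = -10*((85 - 1) - 9) = -10*(84 - 9) = -10*75 = -750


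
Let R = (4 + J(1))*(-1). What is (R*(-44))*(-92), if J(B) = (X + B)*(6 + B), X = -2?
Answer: 12144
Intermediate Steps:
J(B) = (-2 + B)*(6 + B)
R = 3 (R = (4 + (-12 + 1² + 4*1))*(-1) = (4 + (-12 + 1 + 4))*(-1) = (4 - 7)*(-1) = -3*(-1) = 3)
(R*(-44))*(-92) = (3*(-44))*(-92) = -132*(-92) = 12144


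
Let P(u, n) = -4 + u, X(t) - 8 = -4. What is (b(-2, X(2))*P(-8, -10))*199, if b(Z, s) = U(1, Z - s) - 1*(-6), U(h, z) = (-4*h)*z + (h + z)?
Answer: -59700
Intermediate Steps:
X(t) = 4 (X(t) = 8 - 4 = 4)
U(h, z) = h + z - 4*h*z (U(h, z) = -4*h*z + (h + z) = h + z - 4*h*z)
b(Z, s) = 7 - 3*Z + 3*s (b(Z, s) = (1 + (Z - s) - 4*1*(Z - s)) - 1*(-6) = (1 + (Z - s) + (-4*Z + 4*s)) + 6 = (1 - 3*Z + 3*s) + 6 = 7 - 3*Z + 3*s)
(b(-2, X(2))*P(-8, -10))*199 = ((7 - 3*(-2) + 3*4)*(-4 - 8))*199 = ((7 + 6 + 12)*(-12))*199 = (25*(-12))*199 = -300*199 = -59700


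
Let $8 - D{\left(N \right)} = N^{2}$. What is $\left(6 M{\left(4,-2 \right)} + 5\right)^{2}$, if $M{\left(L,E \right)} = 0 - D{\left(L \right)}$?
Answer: $2809$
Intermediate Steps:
$D{\left(N \right)} = 8 - N^{2}$
$M{\left(L,E \right)} = -8 + L^{2}$ ($M{\left(L,E \right)} = 0 - \left(8 - L^{2}\right) = 0 + \left(-8 + L^{2}\right) = -8 + L^{2}$)
$\left(6 M{\left(4,-2 \right)} + 5\right)^{2} = \left(6 \left(-8 + 4^{2}\right) + 5\right)^{2} = \left(6 \left(-8 + 16\right) + 5\right)^{2} = \left(6 \cdot 8 + 5\right)^{2} = \left(48 + 5\right)^{2} = 53^{2} = 2809$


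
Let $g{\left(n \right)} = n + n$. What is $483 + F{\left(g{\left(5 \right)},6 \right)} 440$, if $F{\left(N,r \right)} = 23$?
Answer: $10603$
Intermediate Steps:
$g{\left(n \right)} = 2 n$
$483 + F{\left(g{\left(5 \right)},6 \right)} 440 = 483 + 23 \cdot 440 = 483 + 10120 = 10603$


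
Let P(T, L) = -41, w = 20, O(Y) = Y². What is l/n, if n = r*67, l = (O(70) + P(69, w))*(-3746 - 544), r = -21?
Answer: 6948370/469 ≈ 14815.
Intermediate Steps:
l = -20845110 (l = (70² - 41)*(-3746 - 544) = (4900 - 41)*(-4290) = 4859*(-4290) = -20845110)
n = -1407 (n = -21*67 = -1407)
l/n = -20845110/(-1407) = -20845110*(-1/1407) = 6948370/469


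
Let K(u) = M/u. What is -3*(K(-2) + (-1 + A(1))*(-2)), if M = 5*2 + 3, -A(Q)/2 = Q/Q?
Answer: 3/2 ≈ 1.5000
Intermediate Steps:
A(Q) = -2 (A(Q) = -2*Q/Q = -2*1 = -2)
M = 13 (M = 10 + 3 = 13)
K(u) = 13/u
-3*(K(-2) + (-1 + A(1))*(-2)) = -3*(13/(-2) + (-1 - 2)*(-2)) = -3*(13*(-1/2) - 3*(-2)) = -3*(-13/2 + 6) = -3*(-1/2) = 3/2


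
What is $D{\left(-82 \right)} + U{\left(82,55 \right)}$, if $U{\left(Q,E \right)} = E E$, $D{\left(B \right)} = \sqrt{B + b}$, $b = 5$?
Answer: $3025 + i \sqrt{77} \approx 3025.0 + 8.775 i$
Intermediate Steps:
$D{\left(B \right)} = \sqrt{5 + B}$ ($D{\left(B \right)} = \sqrt{B + 5} = \sqrt{5 + B}$)
$U{\left(Q,E \right)} = E^{2}$
$D{\left(-82 \right)} + U{\left(82,55 \right)} = \sqrt{5 - 82} + 55^{2} = \sqrt{-77} + 3025 = i \sqrt{77} + 3025 = 3025 + i \sqrt{77}$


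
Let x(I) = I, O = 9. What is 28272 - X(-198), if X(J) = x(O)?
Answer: 28263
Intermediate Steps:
X(J) = 9
28272 - X(-198) = 28272 - 1*9 = 28272 - 9 = 28263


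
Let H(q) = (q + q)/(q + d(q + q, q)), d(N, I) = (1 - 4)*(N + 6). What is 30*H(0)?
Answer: 0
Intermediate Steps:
d(N, I) = -18 - 3*N (d(N, I) = -3*(6 + N) = -18 - 3*N)
H(q) = 2*q/(-18 - 5*q) (H(q) = (q + q)/(q + (-18 - 3*(q + q))) = (2*q)/(q + (-18 - 6*q)) = (2*q)/(-18 - 5*q) = 2*q/(-18 - 5*q))
30*H(0) = 30*(-2*0/(18 + 5*0)) = 30*(-2*0/(18 + 0)) = 30*(-2*0/18) = 30*(-2*0*1/18) = 30*0 = 0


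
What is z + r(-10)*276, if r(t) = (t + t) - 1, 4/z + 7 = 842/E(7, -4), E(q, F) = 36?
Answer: -1709748/295 ≈ -5795.8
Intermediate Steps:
z = 72/295 (z = 4/(-7 + 842/36) = 4/(-7 + 842*(1/36)) = 4/(-7 + 421/18) = 4/(295/18) = 4*(18/295) = 72/295 ≈ 0.24407)
r(t) = -1 + 2*t (r(t) = 2*t - 1 = -1 + 2*t)
z + r(-10)*276 = 72/295 + (-1 + 2*(-10))*276 = 72/295 + (-1 - 20)*276 = 72/295 - 21*276 = 72/295 - 5796 = -1709748/295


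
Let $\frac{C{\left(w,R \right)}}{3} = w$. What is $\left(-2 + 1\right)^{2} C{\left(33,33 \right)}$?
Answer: $99$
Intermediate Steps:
$C{\left(w,R \right)} = 3 w$
$\left(-2 + 1\right)^{2} C{\left(33,33 \right)} = \left(-2 + 1\right)^{2} \cdot 3 \cdot 33 = \left(-1\right)^{2} \cdot 99 = 1 \cdot 99 = 99$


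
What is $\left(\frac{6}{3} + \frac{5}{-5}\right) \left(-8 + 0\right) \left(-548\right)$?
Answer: $4384$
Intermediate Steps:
$\left(\frac{6}{3} + \frac{5}{-5}\right) \left(-8 + 0\right) \left(-548\right) = \left(6 \cdot \frac{1}{3} + 5 \left(- \frac{1}{5}\right)\right) \left(-8\right) \left(-548\right) = \left(2 - 1\right) \left(-8\right) \left(-548\right) = 1 \left(-8\right) \left(-548\right) = \left(-8\right) \left(-548\right) = 4384$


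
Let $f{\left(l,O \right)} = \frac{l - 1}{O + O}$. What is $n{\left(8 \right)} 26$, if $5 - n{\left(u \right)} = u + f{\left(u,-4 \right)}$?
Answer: $- \frac{221}{4} \approx -55.25$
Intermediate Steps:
$f{\left(l,O \right)} = \frac{-1 + l}{2 O}$
$n{\left(u \right)} = \frac{39}{8} - \frac{7 u}{8}$ ($n{\left(u \right)} = 5 - \left(u + \frac{-1 + u}{2 \left(-4\right)}\right) = 5 - \left(u + \frac{1}{2} \left(- \frac{1}{4}\right) \left(-1 + u\right)\right) = 5 - \left(u - \left(- \frac{1}{8} + \frac{u}{8}\right)\right) = 5 - \left(\frac{1}{8} + \frac{7 u}{8}\right) = \frac{39}{8} - \frac{7 u}{8}$)
$n{\left(8 \right)} 26 = \left(\frac{39}{8} - 7\right) 26 = \left(- \frac{17}{8}\right) 26 = - \frac{221}{4}$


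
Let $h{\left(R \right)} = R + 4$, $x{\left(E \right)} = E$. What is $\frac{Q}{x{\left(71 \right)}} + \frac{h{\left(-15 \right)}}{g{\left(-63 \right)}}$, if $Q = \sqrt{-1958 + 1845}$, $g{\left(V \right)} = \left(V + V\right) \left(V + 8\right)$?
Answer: $- \frac{1}{630} + \frac{i \sqrt{113}}{71} \approx -0.0015873 + 0.14972 i$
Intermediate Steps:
$g{\left(V \right)} = 2 V \left(8 + V\right)$
$h{\left(R \right)} = 4 + R$
$Q = i \sqrt{113}$ ($Q = \sqrt{-113} = i \sqrt{113} \approx 10.63 i$)
$\frac{Q}{x{\left(71 \right)}} + \frac{h{\left(-15 \right)}}{g{\left(-63 \right)}} = \frac{i \sqrt{113}}{71} + \frac{4 - 15}{2 \left(-63\right) \left(8 - 63\right)} = i \sqrt{113} \cdot \frac{1}{71} - \frac{11}{2 \left(-63\right) \left(-55\right)} = \frac{i \sqrt{113}}{71} - \frac{11}{6930} = \frac{i \sqrt{113}}{71} - \frac{1}{630} = - \frac{1}{630} + \frac{i \sqrt{113}}{71}$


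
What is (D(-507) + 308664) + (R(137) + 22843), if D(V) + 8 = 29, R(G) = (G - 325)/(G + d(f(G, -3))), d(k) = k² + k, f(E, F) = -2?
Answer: 46082204/139 ≈ 3.3153e+5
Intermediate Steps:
d(k) = k + k²
R(G) = (-325 + G)/(2 + G) (R(G) = (G - 325)/(G - 2*(1 - 2)) = (-325 + G)/(G - 2*(-1)) = (-325 + G)/(G + 2) = (-325 + G)/(2 + G))
D(V) = 21 (D(V) = -8 + 29 = 21)
(D(-507) + 308664) + (R(137) + 22843) = (21 + 308664) + ((-325 + 137)/(2 + 137) + 22843) = 308685 + (-188/139 + 22843) = 308685 + 3174989/139 = 46082204/139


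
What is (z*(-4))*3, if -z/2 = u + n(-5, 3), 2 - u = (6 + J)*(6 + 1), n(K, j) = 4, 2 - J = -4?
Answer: -1872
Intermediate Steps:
J = 6 (J = 2 - 1*(-4) = 2 + 4 = 6)
u = -82 (u = 2 - (6 + 6)*(6 + 1) = 2 - 12*7 = 2 - 1*84 = 2 - 84 = -82)
z = 156 (z = -2*(-82 + 4) = -2*(-78) = 156)
(z*(-4))*3 = (156*(-4))*3 = -624*3 = -1872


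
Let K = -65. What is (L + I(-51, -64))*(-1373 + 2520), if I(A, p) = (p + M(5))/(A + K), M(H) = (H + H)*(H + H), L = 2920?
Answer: 97117637/29 ≈ 3.3489e+6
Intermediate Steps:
M(H) = 4*H**2 (M(H) = (2*H)*(2*H) = 4*H**2)
I(A, p) = (100 + p)/(-65 + A) (I(A, p) = (p + 4*5**2)/(A - 65) = (p + 4*25)/(-65 + A) = (p + 100)/(-65 + A) = (100 + p)/(-65 + A))
(L + I(-51, -64))*(-1373 + 2520) = (2920 + (100 - 64)/(-65 - 51))*(-1373 + 2520) = (2920 + 36/(-116))*1147 = (2920 - 1/116*36)*1147 = (2920 - 9/29)*1147 = (84671/29)*1147 = 97117637/29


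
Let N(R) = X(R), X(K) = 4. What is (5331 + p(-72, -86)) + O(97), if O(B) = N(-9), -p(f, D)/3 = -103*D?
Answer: -21239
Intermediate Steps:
p(f, D) = 309*D (p(f, D) = -(-309)*D = 309*D)
N(R) = 4
O(B) = 4
(5331 + p(-72, -86)) + O(97) = (5331 + 309*(-86)) + 4 = (5331 - 26574) + 4 = -21243 + 4 = -21239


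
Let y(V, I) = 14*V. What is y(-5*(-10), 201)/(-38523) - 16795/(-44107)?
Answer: 616118885/1699133961 ≈ 0.36261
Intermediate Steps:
y(-5*(-10), 201)/(-38523) - 16795/(-44107) = (14*(-5*(-10)))/(-38523) - 16795/(-44107) = (14*50)*(-1/38523) - 16795*(-1/44107) = 700*(-1/38523) + 16795/44107 = -700/38523 + 16795/44107 = 616118885/1699133961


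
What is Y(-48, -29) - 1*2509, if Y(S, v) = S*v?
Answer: -1117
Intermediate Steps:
Y(-48, -29) - 1*2509 = -48*(-29) - 1*2509 = 1392 - 2509 = -1117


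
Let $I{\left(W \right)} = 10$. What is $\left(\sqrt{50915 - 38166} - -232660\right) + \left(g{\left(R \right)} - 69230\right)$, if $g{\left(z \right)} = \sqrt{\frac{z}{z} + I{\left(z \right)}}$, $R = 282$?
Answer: $163430 + \sqrt{11} + \sqrt{12749} \approx 1.6355 \cdot 10^{5}$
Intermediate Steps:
$g{\left(z \right)} = \sqrt{11}$ ($g{\left(z \right)} = \sqrt{\frac{z}{z} + 10} = \sqrt{1 + 10} = \sqrt{11}$)
$\left(\sqrt{50915 - 38166} - -232660\right) + \left(g{\left(R \right)} - 69230\right) = \left(\sqrt{50915 - 38166} - -232660\right) + \left(\sqrt{11} - 69230\right) = \left(\sqrt{12749} + 232660\right) - \left(69230 - \sqrt{11}\right) = \left(232660 + \sqrt{12749}\right) - \left(69230 - \sqrt{11}\right) = 163430 + \sqrt{11} + \sqrt{12749}$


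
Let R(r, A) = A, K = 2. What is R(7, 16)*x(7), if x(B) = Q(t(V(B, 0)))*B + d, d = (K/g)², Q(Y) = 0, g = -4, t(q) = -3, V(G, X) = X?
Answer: 4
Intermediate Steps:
d = ¼ (d = (2/(-4))² = (2*(-¼))² = (-½)² = ¼ ≈ 0.25000)
x(B) = ¼ (x(B) = 0*B + ¼ = 0 + ¼ = ¼)
R(7, 16)*x(7) = 16*(¼) = 4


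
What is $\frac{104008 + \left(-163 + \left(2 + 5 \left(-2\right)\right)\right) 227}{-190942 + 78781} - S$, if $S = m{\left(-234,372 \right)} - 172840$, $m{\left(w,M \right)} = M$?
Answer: $\frac{2763445451}{16023} \approx 1.7247 \cdot 10^{5}$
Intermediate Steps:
$S = -172468$ ($S = 372 - 172840 = -172468$)
$\frac{104008 + \left(-163 + \left(2 + 5 \left(-2\right)\right)\right) 227}{-190942 + 78781} - S = \frac{104008 + \left(-163 + \left(2 + 5 \left(-2\right)\right)\right) 227}{-190942 + 78781} - -172468 = \frac{104008 + \left(-163 + \left(2 - 10\right)\right) 227}{-112161} + 172468 = \left(104008 + \left(-163 - 8\right) 227\right) \left(- \frac{1}{112161}\right) + 172468 = \left(104008 - 38817\right) \left(- \frac{1}{112161}\right) + 172468 = 65191 \left(- \frac{1}{112161}\right) + 172468 = - \frac{9313}{16023} + 172468 = \frac{2763445451}{16023}$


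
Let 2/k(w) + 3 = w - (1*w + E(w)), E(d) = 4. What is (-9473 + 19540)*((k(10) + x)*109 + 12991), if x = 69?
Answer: 1443265522/7 ≈ 2.0618e+8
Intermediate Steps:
k(w) = -2/7 (k(w) = 2/(-3 + (w - (1*w + 4))) = 2/(-3 + (w - (w + 4))) = 2/(-3 + (w - (4 + w))) = 2/(-3 + (w + (-4 - w))) = 2/(-3 - 4) = 2/(-7) = 2*(-⅐) = -2/7)
(-9473 + 19540)*((k(10) + x)*109 + 12991) = (-9473 + 19540)*((-2/7 + 69)*109 + 12991) = 10067*((481/7)*109 + 12991) = 10067*(52429/7 + 12991) = 10067*(143366/7) = 1443265522/7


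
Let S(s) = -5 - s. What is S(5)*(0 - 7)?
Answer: 70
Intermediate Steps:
S(5)*(0 - 7) = (-5 - 1*5)*(0 - 7) = (-5 - 5)*(-7) = -10*(-7) = 70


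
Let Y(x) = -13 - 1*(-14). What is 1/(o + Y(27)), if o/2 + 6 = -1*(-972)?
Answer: 1/1933 ≈ 0.00051733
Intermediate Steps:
o = 1932 (o = -12 + 2*(-1*(-972)) = -12 + 2*972 = -12 + 1944 = 1932)
Y(x) = 1 (Y(x) = -13 + 14 = 1)
1/(o + Y(27)) = 1/(1932 + 1) = 1/1933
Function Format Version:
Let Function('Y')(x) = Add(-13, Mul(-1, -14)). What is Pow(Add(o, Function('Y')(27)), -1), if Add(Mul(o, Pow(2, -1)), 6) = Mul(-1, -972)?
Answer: Rational(1, 1933) ≈ 0.00051733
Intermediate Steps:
o = 1932 (o = Add(-12, Mul(2, Mul(-1, -972))) = Add(-12, Mul(2, 972)) = Add(-12, 1944) = 1932)
Function('Y')(x) = 1 (Function('Y')(x) = Add(-13, 14) = 1)
Pow(Add(o, Function('Y')(27)), -1) = Pow(Add(1932, 1), -1) = Pow(1933, -1) = Rational(1, 1933)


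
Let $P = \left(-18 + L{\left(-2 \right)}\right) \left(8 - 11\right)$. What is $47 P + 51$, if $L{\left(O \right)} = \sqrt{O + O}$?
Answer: $2589 - 282 i \approx 2589.0 - 282.0 i$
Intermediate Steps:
$L{\left(O \right)} = \sqrt{2} \sqrt{O}$ ($L{\left(O \right)} = \sqrt{2 O} = \sqrt{2} \sqrt{O}$)
$P = 54 - 6 i$ ($P = \left(-18 + \sqrt{2} \sqrt{-2}\right) \left(8 - 11\right) = \left(-18 + \sqrt{2} i \sqrt{2}\right) \left(-3\right) = \left(-18 + 2 i\right) \left(-3\right) = 54 - 6 i \approx 54.0 - 6.0 i$)
$47 P + 51 = 47 \left(54 - 6 i\right) + 51 = \left(2538 - 282 i\right) + 51 = 2589 - 282 i$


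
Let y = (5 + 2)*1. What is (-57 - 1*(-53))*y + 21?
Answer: -7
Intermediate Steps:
y = 7 (y = 7*1 = 7)
(-57 - 1*(-53))*y + 21 = (-57 - 1*(-53))*7 + 21 = (-57 + 53)*7 + 21 = -4*7 + 21 = -28 + 21 = -7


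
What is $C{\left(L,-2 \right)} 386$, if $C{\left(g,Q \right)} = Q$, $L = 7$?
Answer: $-772$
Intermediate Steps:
$C{\left(L,-2 \right)} 386 = \left(-2\right) 386 = -772$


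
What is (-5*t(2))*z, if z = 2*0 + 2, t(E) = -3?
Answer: 30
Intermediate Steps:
z = 2 (z = 0 + 2 = 2)
(-5*t(2))*z = -5*(-3)*2 = 15*2 = 30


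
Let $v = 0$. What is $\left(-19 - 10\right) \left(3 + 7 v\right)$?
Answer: $-87$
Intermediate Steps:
$\left(-19 - 10\right) \left(3 + 7 v\right) = \left(-19 - 10\right) \left(3 + 7 \cdot 0\right) = - 29 \left(3 + 0\right) = \left(-29\right) 3 = -87$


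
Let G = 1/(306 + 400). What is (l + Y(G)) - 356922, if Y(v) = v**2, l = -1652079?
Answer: -1001358422435/498436 ≈ -2.0090e+6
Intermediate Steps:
G = 1/706 ≈ 0.0014164
(l + Y(G)) - 356922 = (-1652079 + (1/706)**2) - 356922 = (-1652079 + 1/498436) - 356922 = -823455648443/498436 - 356922 = -1001358422435/498436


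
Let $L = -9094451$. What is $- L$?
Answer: $9094451$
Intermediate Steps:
$- L = \left(-1\right) \left(-9094451\right) = 9094451$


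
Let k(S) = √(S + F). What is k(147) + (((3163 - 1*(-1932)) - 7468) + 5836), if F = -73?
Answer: 3463 + √74 ≈ 3471.6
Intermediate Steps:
k(S) = √(-73 + S) (k(S) = √(S - 73) = √(-73 + S))
k(147) + (((3163 - 1*(-1932)) - 7468) + 5836) = √(-73 + 147) + (((3163 - 1*(-1932)) - 7468) + 5836) = √74 + (((3163 + 1932) - 7468) + 5836) = √74 + ((5095 - 7468) + 5836) = √74 + (-2373 + 5836) = √74 + 3463 = 3463 + √74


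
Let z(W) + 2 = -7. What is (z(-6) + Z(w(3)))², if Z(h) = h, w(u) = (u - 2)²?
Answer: 64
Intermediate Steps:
w(u) = (-2 + u)²
z(W) = -9 (z(W) = -2 - 7 = -9)
(z(-6) + Z(w(3)))² = (-9 + (-2 + 3)²)² = (-9 + 1²)² = (-9 + 1)² = (-8)² = 64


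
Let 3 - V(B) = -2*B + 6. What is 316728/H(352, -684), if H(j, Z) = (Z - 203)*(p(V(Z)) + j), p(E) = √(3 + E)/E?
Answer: -970175449056/956379168199 - 12062058*I*√38/956379168199 ≈ -1.0144 - 7.7747e-5*I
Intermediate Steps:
V(B) = -3 + 2*B (V(B) = 3 - (-2*B + 6) = 3 - (6 - 2*B) = 3 + (-6 + 2*B) = -3 + 2*B)
p(E) = √(3 + E)/E
H(j, Z) = (-203 + Z)*(j + √2*√Z/(-3 + 2*Z)) (H(j, Z) = (Z - 203)*(√(3 + (-3 + 2*Z))/(-3 + 2*Z) + j) = (-203 + Z)*(√(2*Z)/(-3 + 2*Z) + j) = (-203 + Z)*((√2*√Z)/(-3 + 2*Z) + j) = (-203 + Z)*(√2*√Z/(-3 + 2*Z) + j) = (-203 + Z)*(j + √2*√Z/(-3 + 2*Z)))
316728/H(352, -684) = 316728/(((√2*(-684)^(3/2) - 203*√2*√(-684) + 352*(-203 - 684)*(-3 + 2*(-684)))/(-3 + 2*(-684)))) = 316728/(((√2*(-4104*I*√19) - 203*√2*6*I*√19 + 352*(-887)*(-3 - 1368))/(-3 - 1368))) = 316728/(((-4104*I*√38 - 1218*I*√38 + 352*(-887)*(-1371))/(-1371))) = 316728/((-(-4104*I*√38 - 1218*I*√38 + 428059104)/1371)) = 316728/((-(428059104 - 5322*I*√38)/1371)) = 316728/(-312224 + 1774*I*√38/457)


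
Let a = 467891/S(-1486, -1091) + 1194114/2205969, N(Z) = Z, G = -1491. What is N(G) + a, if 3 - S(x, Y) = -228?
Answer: 90882277588/169859613 ≈ 535.04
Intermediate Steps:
S(x, Y) = 231 (S(x, Y) = 3 - 1*(-228) = 3 + 228 = 231)
a = 344142960571/169859613 (a = 467891/231 + 1194114/2205969 = 467891*(1/231) + 1194114*(1/2205969) = 467891/231 + 398038/735323 = 344142960571/169859613 ≈ 2026.0)
N(G) + a = -1491 + 344142960571/169859613 = 90882277588/169859613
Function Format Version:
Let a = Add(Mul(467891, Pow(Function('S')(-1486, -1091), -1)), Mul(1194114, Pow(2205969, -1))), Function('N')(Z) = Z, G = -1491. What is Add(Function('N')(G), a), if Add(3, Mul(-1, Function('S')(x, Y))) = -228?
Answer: Rational(90882277588, 169859613) ≈ 535.04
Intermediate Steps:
Function('S')(x, Y) = 231 (Function('S')(x, Y) = Add(3, Mul(-1, -228)) = Add(3, 228) = 231)
a = Rational(344142960571, 169859613) (a = Add(Mul(467891, Pow(231, -1)), Mul(1194114, Pow(2205969, -1))) = Add(Mul(467891, Rational(1, 231)), Mul(1194114, Rational(1, 2205969))) = Add(Rational(467891, 231), Rational(398038, 735323)) = Rational(344142960571, 169859613) ≈ 2026.0)
Add(Function('N')(G), a) = Add(-1491, Rational(344142960571, 169859613)) = Rational(90882277588, 169859613)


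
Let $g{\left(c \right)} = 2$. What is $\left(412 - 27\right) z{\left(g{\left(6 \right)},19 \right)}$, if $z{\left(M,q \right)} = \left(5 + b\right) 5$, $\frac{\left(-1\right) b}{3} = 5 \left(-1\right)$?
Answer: $38500$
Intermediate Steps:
$b = 15$ ($b = - 3 \cdot 5 \left(-1\right) = \left(-3\right) \left(-5\right) = 15$)
$z{\left(M,q \right)} = 100$ ($z{\left(M,q \right)} = \left(5 + 15\right) 5 = 20 \cdot 5 = 100$)
$\left(412 - 27\right) z{\left(g{\left(6 \right)},19 \right)} = \left(412 - 27\right) 100 = 385 \cdot 100 = 38500$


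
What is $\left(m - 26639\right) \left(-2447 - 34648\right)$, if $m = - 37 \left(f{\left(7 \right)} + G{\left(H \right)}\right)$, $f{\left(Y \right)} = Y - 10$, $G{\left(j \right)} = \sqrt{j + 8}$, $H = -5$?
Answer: $984056160 + 1372515 \sqrt{3} \approx 9.8643 \cdot 10^{8}$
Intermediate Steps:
$G{\left(j \right)} = \sqrt{8 + j}$
$f{\left(Y \right)} = -10 + Y$
$m = 111 - 37 \sqrt{3}$ ($m = - 37 \left(\left(-10 + 7\right) + \sqrt{8 - 5}\right) = - 37 \left(-3 + \sqrt{3}\right) = 111 - 37 \sqrt{3} \approx 46.914$)
$\left(m - 26639\right) \left(-2447 - 34648\right) = \left(\left(111 - 37 \sqrt{3}\right) - 26639\right) \left(-2447 - 34648\right) = \left(-26528 - 37 \sqrt{3}\right) \left(-37095\right) = 984056160 + 1372515 \sqrt{3}$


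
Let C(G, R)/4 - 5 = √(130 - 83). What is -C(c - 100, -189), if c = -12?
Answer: -20 - 4*√47 ≈ -47.423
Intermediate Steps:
C(G, R) = 20 + 4*√47 (C(G, R) = 20 + 4*√(130 - 83) = 20 + 4*√47)
-C(c - 100, -189) = -(20 + 4*√47) = -20 - 4*√47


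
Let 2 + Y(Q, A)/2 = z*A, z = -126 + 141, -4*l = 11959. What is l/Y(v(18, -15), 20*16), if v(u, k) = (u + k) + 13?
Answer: -11959/38384 ≈ -0.31156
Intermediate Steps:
l = -11959/4 (l = -1/4*11959 = -11959/4 ≈ -2989.8)
z = 15
v(u, k) = 13 + k + u (v(u, k) = (k + u) + 13 = 13 + k + u)
Y(Q, A) = -4 + 30*A (Y(Q, A) = -4 + 2*(15*A) = -4 + 30*A)
l/Y(v(18, -15), 20*16) = -11959/(4*(-4 + 30*(20*16))) = -11959/(4*(-4 + 30*320)) = -11959/(4*(-4 + 9600)) = -11959/4/9596 = -11959/4*1/9596 = -11959/38384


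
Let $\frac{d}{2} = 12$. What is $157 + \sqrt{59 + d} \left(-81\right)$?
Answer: $157 - 81 \sqrt{83} \approx -580.95$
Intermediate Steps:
$d = 24$ ($d = 2 \cdot 12 = 24$)
$157 + \sqrt{59 + d} \left(-81\right) = 157 + \sqrt{59 + 24} \left(-81\right) = 157 + \sqrt{83} \left(-81\right) = 157 - 81 \sqrt{83}$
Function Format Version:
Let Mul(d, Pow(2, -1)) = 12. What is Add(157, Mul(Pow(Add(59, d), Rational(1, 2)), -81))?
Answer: Add(157, Mul(-81, Pow(83, Rational(1, 2)))) ≈ -580.95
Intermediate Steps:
d = 24 (d = Mul(2, 12) = 24)
Add(157, Mul(Pow(Add(59, d), Rational(1, 2)), -81)) = Add(157, Mul(Pow(Add(59, 24), Rational(1, 2)), -81)) = Add(157, Mul(Pow(83, Rational(1, 2)), -81)) = Add(157, Mul(-81, Pow(83, Rational(1, 2))))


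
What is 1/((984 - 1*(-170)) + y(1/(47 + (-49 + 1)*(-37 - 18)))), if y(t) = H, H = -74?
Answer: 1/1080 ≈ 0.00092593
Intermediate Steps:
y(t) = -74
1/((984 - 1*(-170)) + y(1/(47 + (-49 + 1)*(-37 - 18)))) = 1/((984 - 1*(-170)) - 74) = 1/((984 + 170) - 74) = 1/(1154 - 74) = 1/1080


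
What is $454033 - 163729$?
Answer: $290304$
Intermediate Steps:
$454033 - 163729 = 290304$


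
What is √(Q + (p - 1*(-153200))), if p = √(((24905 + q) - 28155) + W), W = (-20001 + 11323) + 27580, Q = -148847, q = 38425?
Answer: √(4353 + √54077) ≈ 67.717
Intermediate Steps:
W = 18902 (W = -8678 + 27580 = 18902)
p = √54077 (p = √(((24905 + 38425) - 28155) + 18902) = √((63330 - 28155) + 18902) = √(35175 + 18902) = √54077 ≈ 232.54)
√(Q + (p - 1*(-153200))) = √(-148847 + (√54077 - 1*(-153200))) = √(-148847 + (√54077 + 153200)) = √(-148847 + (153200 + √54077)) = √(4353 + √54077)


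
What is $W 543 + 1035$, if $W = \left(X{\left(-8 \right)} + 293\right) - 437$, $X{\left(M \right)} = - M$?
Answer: $-72813$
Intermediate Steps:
$W = -136$ ($W = \left(\left(-1\right) \left(-8\right) + 293\right) - 437 = \left(8 + 293\right) - 437 = 301 - 437 = -136$)
$W 543 + 1035 = \left(-136\right) 543 + 1035 = -73848 + 1035 = -72813$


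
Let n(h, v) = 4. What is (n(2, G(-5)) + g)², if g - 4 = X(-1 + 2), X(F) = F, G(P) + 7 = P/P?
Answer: 81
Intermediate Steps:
G(P) = -6 (G(P) = -7 + P/P = -7 + 1 = -6)
g = 5 (g = 4 + (-1 + 2) = 4 + 1 = 5)
(n(2, G(-5)) + g)² = (4 + 5)² = 9² = 81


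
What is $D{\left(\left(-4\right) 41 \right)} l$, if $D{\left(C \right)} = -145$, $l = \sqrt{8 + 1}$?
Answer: $-435$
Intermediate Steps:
$l = 3$ ($l = \sqrt{9} = 3$)
$D{\left(\left(-4\right) 41 \right)} l = \left(-145\right) 3 = -435$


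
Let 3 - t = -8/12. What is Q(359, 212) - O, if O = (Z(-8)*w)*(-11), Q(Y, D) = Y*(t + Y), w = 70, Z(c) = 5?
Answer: 402142/3 ≈ 1.3405e+5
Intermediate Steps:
t = 11/3 (t = 3 - (-8)/12 = 3 - 1*(-2/3) = 3 + 2/3 = 11/3 ≈ 3.6667)
Q(Y, D) = Y*(11/3 + Y)
O = -3850 (O = (5*70)*(-11) = 350*(-11) = -3850)
Q(359, 212) - O = (1/3)*359*(11 + 3*359) - 1*(-3850) = (1/3)*359*(11 + 1077) + 3850 = (1/3)*359*1088 + 3850 = 390592/3 + 3850 = 402142/3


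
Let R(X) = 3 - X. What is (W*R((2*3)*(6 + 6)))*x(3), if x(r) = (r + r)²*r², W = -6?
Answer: 134136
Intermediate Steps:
x(r) = 4*r⁴ (x(r) = (2*r)²*r² = (4*r²)*r² = 4*r⁴)
(W*R((2*3)*(6 + 6)))*x(3) = (-6*(3 - 2*3*(6 + 6)))*(4*3⁴) = (-6*(3 - 6*12))*(4*81) = -6*(3 - 1*72)*324 = -6*(3 - 72)*324 = -6*(-69)*324 = 414*324 = 134136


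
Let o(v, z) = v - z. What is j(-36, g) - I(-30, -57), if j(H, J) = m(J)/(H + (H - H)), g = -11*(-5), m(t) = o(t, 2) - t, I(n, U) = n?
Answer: 541/18 ≈ 30.056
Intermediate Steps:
m(t) = -2 (m(t) = (t - 1*2) - t = (t - 2) - t = (-2 + t) - t = -2)
g = 55
j(H, J) = -2/H (j(H, J) = -2/(H + (H - H)) = -2/(H + 0) = -2/H)
j(-36, g) - I(-30, -57) = -2/(-36) - 1*(-30) = -2*(-1/36) + 30 = 1/18 + 30 = 541/18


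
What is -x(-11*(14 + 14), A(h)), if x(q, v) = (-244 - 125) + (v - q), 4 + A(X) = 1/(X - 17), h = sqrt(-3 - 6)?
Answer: 19387/298 + 3*I/298 ≈ 65.057 + 0.010067*I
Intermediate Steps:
h = 3*I (h = sqrt(-9) = 3*I ≈ 3.0*I)
A(X) = -4 + 1/(-17 + X) (A(X) = -4 + 1/(X - 17) = -4 + 1/(-17 + X))
x(q, v) = -369 + v - q (x(q, v) = -369 + (v - q) = -369 + v - q)
-x(-11*(14 + 14), A(h)) = -(-369 + (69 - 12*I)/(-17 + 3*I) - (-11)*(14 + 14)) = -(-369 + ((-17 - 3*I)/298)*(69 - 12*I) - (-11)*28) = -(-369 + (-17 - 3*I)*(69 - 12*I)/298 - 1*(-308)) = -(-369 + (-17 - 3*I)*(69 - 12*I)/298 + 308) = -(-61 + (-17 - 3*I)*(69 - 12*I)/298) = 61 - (-17 - 3*I)*(69 - 12*I)/298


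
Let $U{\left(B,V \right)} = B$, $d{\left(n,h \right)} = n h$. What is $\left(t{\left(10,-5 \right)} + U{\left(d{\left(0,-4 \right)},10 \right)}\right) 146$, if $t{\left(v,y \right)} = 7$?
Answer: $1022$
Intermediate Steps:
$d{\left(n,h \right)} = h n$
$\left(t{\left(10,-5 \right)} + U{\left(d{\left(0,-4 \right)},10 \right)}\right) 146 = \left(7 - 0\right) 146 = \left(7 + 0\right) 146 = 7 \cdot 146 = 1022$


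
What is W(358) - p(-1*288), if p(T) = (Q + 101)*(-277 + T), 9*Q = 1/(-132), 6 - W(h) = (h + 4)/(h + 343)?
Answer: 47527217827/832788 ≈ 57070.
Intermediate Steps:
W(h) = 6 - (4 + h)/(343 + h) (W(h) = 6 - (h + 4)/(h + 343) = 6 - (4 + h)/(343 + h))
Q = -1/1188 (Q = (⅑)/(-132) = (⅑)*(-1/132) = -1/1188 ≈ -0.00084175)
p(T) = -33236399/1188 + 119987*T/1188 (p(T) = (-1/1188 + 101)*(-277 + T) = 119987*(-277 + T)/1188 = -33236399/1188 + 119987*T/1188)
W(358) - p(-1*288) = (2054 + 5*358)/(343 + 358) - (-33236399/1188 + 119987*(-1*288)/1188) = (2054 + 1790)/701 - (-33236399/1188 + (119987/1188)*(-288)) = (1/701)*3844 - (-33236399/1188 - 959896/33) = 3844/701 - 1*(-67792655/1188) = 3844/701 + 67792655/1188 = 47527217827/832788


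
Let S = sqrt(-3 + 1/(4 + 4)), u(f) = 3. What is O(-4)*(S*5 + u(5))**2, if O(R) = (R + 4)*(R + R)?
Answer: 0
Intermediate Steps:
S = I*sqrt(46)/4 (S = sqrt(-3 + 1/8) = sqrt(-23/8) = I*sqrt(46)/4 ≈ 1.6956*I)
O(R) = 2*R*(4 + R) (O(R) = (4 + R)*(2*R) = 2*R*(4 + R))
O(-4)*(S*5 + u(5))**2 = (2*(-4)*(4 - 4))*((I*sqrt(46)/4)*5 + 3)**2 = (2*(-4)*0)*(5*I*sqrt(46)/4 + 3)**2 = 0*(3 + 5*I*sqrt(46)/4)**2 = 0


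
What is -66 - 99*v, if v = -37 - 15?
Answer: 5082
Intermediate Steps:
v = -52
-66 - 99*v = -66 - 99*(-52) = -66 + 5148 = 5082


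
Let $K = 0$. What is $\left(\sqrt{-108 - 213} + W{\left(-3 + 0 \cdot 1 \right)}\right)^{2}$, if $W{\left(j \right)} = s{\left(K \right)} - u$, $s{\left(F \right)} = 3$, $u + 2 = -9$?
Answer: $\left(14 + i \sqrt{321}\right)^{2} \approx -125.0 + 501.66 i$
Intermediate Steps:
$u = -11$ ($u = -2 - 9 = -11$)
$W{\left(j \right)} = 14$ ($W{\left(j \right)} = 3 - -11 = 3 + 11 = 14$)
$\left(\sqrt{-108 - 213} + W{\left(-3 + 0 \cdot 1 \right)}\right)^{2} = \left(\sqrt{-108 - 213} + 14\right)^{2} = \left(\sqrt{-321} + 14\right)^{2} = \left(i \sqrt{321} + 14\right)^{2} = \left(14 + i \sqrt{321}\right)^{2}$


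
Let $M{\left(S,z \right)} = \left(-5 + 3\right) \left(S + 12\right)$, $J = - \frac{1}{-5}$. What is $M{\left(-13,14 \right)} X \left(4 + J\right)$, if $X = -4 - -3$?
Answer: $- \frac{42}{5} \approx -8.4$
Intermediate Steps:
$J = \frac{1}{5}$ ($J = \left(-1\right) \left(- \frac{1}{5}\right) = \frac{1}{5} \approx 0.2$)
$X = -1$ ($X = -4 + 3 = -1$)
$M{\left(S,z \right)} = -24 - 2 S$ ($M{\left(S,z \right)} = - 2 \left(12 + S\right) = -24 - 2 S$)
$M{\left(-13,14 \right)} X \left(4 + J\right) = \left(-24 - -26\right) \left(- (4 + \frac{1}{5})\right) = \left(-24 + 26\right) \left(\left(-1\right) \frac{21}{5}\right) = 2 \left(- \frac{21}{5}\right) = - \frac{42}{5}$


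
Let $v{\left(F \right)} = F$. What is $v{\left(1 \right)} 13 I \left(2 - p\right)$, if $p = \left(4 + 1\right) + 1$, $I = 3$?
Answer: $-156$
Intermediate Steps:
$p = 6$ ($p = 5 + 1 = 6$)
$v{\left(1 \right)} 13 I \left(2 - p\right) = 1 \cdot 13 \cdot 3 \left(2 - 6\right) = 1 \cdot 39 \left(2 - 6\right) = 1 \cdot 39 \left(-4\right) = 1 \left(-156\right) = -156$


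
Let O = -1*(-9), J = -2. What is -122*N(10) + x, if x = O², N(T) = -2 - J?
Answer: 81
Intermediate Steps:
N(T) = 0 (N(T) = -2 - 1*(-2) = -2 + 2 = 0)
O = 9
x = 81 (x = 9² = 81)
-122*N(10) + x = -122*0 + 81 = 0 + 81 = 81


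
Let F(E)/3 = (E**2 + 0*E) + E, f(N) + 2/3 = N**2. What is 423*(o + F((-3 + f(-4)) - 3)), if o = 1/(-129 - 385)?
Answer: 62907009/514 ≈ 1.2239e+5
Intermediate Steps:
f(N) = -2/3 + N**2
o = -1/514 (o = 1/(-514) = -1/514 ≈ -0.0019455)
F(E) = 3*E + 3*E**2 (F(E) = 3*((E**2 + 0*E) + E) = 3*((E**2 + 0) + E) = 3*(E**2 + E) = 3*(E + E**2) = 3*E + 3*E**2)
423*(o + F((-3 + f(-4)) - 3)) = 423*(-1/514 + 3*((-3 + (-2/3 + (-4)**2)) - 3)*(1 + ((-3 + (-2/3 + (-4)**2)) - 3))) = 423*(-1/514 + 3*((-3 + (-2/3 + 16)) - 3)*(1 + ((-3 + (-2/3 + 16)) - 3))) = 423*(-1/514 + 3*((-3 + 46/3) - 3)*(1 + ((-3 + 46/3) - 3))) = 423*(-1/514 + 3*(37/3 - 3)*(1 + (37/3 - 3))) = 423*(-1/514 + 3*(28/3)*(1 + 28/3)) = 423*(-1/514 + 3*(28/3)*(31/3)) = 423*(-1/514 + 868/3) = 423*(446149/1542) = 62907009/514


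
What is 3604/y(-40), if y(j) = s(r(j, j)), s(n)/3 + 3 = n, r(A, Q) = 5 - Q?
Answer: 1802/63 ≈ 28.603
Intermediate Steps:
s(n) = -9 + 3*n
y(j) = 6 - 3*j (y(j) = -9 + 3*(5 - j) = -9 + (15 - 3*j) = 6 - 3*j)
3604/y(-40) = 3604/(6 - 3*(-40)) = 3604/(6 + 120) = 3604/126 = 3604*(1/126) = 1802/63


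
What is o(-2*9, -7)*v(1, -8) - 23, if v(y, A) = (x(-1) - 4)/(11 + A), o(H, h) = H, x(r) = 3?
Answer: -17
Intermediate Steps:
v(y, A) = -1/(11 + A) (v(y, A) = (3 - 4)/(11 + A) = -1/(11 + A))
o(-2*9, -7)*v(1, -8) - 23 = (-2*9)*(-1/(11 - 8)) - 23 = -(-18)/3 - 23 = -18*(-1/3) - 23 = 6 - 23 = -17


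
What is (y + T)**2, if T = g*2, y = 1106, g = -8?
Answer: 1188100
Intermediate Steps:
T = -16 (T = -8*2 = -16)
(y + T)**2 = (1106 - 16)**2 = 1090**2 = 1188100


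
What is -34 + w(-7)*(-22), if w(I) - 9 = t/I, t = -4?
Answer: -1712/7 ≈ -244.57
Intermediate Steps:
w(I) = 9 - 4/I
-34 + w(-7)*(-22) = -34 + (9 - 4/(-7))*(-22) = -34 + (9 - 4*(-⅐))*(-22) = -34 + (9 + 4/7)*(-22) = -34 + (67/7)*(-22) = -34 - 1474/7 = -1712/7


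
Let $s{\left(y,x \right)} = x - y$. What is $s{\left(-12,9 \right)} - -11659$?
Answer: $11680$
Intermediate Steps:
$s{\left(-12,9 \right)} - -11659 = \left(9 - -12\right) - -11659 = \left(9 + 12\right) + 11659 = 21 + 11659 = 11680$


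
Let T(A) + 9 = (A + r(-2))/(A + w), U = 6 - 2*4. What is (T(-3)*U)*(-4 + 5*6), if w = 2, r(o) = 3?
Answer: 468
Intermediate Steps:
U = -2 (U = 6 - 8 = -2)
T(A) = -9 + (3 + A)/(2 + A) (T(A) = -9 + (A + 3)/(A + 2) = -9 + (3 + A)/(2 + A))
(T(-3)*U)*(-4 + 5*6) = (((-15 - 8*(-3))/(2 - 3))*(-2))*(-4 + 5*6) = (((-15 + 24)/(-1))*(-2))*(-4 + 30) = (-1*9*(-2))*26 = -9*(-2)*26 = 18*26 = 468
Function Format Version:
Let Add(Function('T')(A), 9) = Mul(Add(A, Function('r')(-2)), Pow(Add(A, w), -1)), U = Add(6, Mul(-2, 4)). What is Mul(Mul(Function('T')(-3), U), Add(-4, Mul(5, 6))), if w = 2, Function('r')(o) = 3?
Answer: 468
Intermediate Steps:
U = -2 (U = Add(6, -8) = -2)
Function('T')(A) = Add(-9, Mul(Pow(Add(2, A), -1), Add(3, A))) (Function('T')(A) = Add(-9, Mul(Add(A, 3), Pow(Add(A, 2), -1))) = Add(-9, Mul(Add(3, A), Pow(Add(2, A), -1))) = Add(-9, Mul(Pow(Add(2, A), -1), Add(3, A))))
Mul(Mul(Function('T')(-3), U), Add(-4, Mul(5, 6))) = Mul(Mul(Mul(Pow(Add(2, -3), -1), Add(-15, Mul(-8, -3))), -2), Add(-4, Mul(5, 6))) = Mul(Mul(Mul(Pow(-1, -1), Add(-15, 24)), -2), Add(-4, 30)) = Mul(Mul(Mul(-1, 9), -2), 26) = Mul(Mul(-9, -2), 26) = Mul(18, 26) = 468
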